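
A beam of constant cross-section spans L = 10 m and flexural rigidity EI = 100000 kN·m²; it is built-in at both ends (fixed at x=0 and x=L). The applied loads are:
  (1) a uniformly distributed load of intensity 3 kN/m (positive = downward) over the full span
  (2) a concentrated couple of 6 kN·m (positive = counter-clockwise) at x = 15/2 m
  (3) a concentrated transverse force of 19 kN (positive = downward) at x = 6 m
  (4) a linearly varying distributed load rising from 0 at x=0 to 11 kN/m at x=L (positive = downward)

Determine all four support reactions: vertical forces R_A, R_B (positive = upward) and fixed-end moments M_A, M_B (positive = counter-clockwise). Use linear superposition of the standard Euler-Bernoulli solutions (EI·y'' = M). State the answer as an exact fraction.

R_A = 38863/1000 kN, M_A = 49069/600 kN·m, R_B = 65137/1000 kN, M_B = -21697/200 kN·m

Load 1 — uniform load w=3 kN/m over full span:
  R_A = wL/2 = 3·10/2 = 15 kN
  M_A = wL²/12 = 3·10²/12 = 25 kN·m
  R_B = wL/2 = 3·10/2 = 15 kN
  M_B = -wL²/12 = -3·10²/12 = -25 kN·m
Load 2 — applied couple M₀=6 kN·m at a=15/2 m (b=L-a=5/2):
  R_A = 6M₀ab/L³ = 6·6·(15/2)·(5/2)/10³ = 27/40 kN
  M_A = M₀b(2a-b)/L² = 6·(5/2)·(2·(15/2)-(5/2))/10² = 15/8 kN·m
  R_B = -6M₀ab/L³ = -6·6·(15/2)·(5/2)/10³ = -27/40 kN
  M_B = M₀a(2b-a)/L² = 6·(15/2)·(2·(5/2)-(15/2))/10² = -9/8 kN·m
Load 3 — point force P=19 kN at a=6 m (b=L-a=4):
  R_A = Pb²(3a+b)/L³ = 19·4²·(3·6+4)/10³ = 836/125 kN
  M_A = Pab²/L² = 19·6·4²/10² = 456/25 kN·m
  R_B = Pa²(a+3b)/L³ = 19·6²·(6+3·4)/10³ = 1539/125 kN
  M_B = -Pa²b/L² = -19·6²·4/10² = -684/25 kN·m
Load 4 — triangular load w₀=11 kN/m (0→w₀ over full span):
  R_A = 3w₀L/20 = 3·11·10/20 = 33/2 kN
  M_A = w₀L²/30 = 11·10²/30 = 110/3 kN·m
  R_B = 7w₀L/20 = 7·11·10/20 = 77/2 kN
  M_B = -w₀L²/20 = -11·10²/20 = -55 kN·m
Superposition: R_A = 38863/1000 kN, M_A = 49069/600 kN·m, R_B = 65137/1000 kN, M_B = -21697/200 kN·m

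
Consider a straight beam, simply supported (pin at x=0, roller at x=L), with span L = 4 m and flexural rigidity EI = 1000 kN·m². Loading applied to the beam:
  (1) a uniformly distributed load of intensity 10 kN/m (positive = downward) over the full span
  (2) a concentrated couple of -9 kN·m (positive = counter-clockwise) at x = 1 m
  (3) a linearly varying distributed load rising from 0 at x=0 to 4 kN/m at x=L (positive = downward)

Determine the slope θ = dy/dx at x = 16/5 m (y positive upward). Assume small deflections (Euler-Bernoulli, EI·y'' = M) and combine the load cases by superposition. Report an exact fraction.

Load 1 — uniform load w=10 kN/m over full span:
  θ_1 = -w(L³-6Lx²+4x³)/(24EI) = -10·(4³-6·4·(16/5)²+4·(16/5)³)/(24·1000) = 66/3125 rad
Load 2 — applied couple M₀=-9 kN·m at a=1 m (b=L-a=3):
  θ_2 = (M₀x²/(2L)-M₀(x-a)+C₁)/EI  [x>a] with C₁=M₀(3b²-L²)/(6L)=-33/8 = ((-9)·(16/5)²/(2·4)-(-9)·((16/5)-1)+(-33/8))/1000 = 831/200000 rad
Load 3 — triangular load w₀=4 kN/m (0→w₀ over full span):
  θ_3 = -w₀(7L⁴-30L²x²+15x⁴)/(360LEI) = -4·(7·4⁴-30·4²·(16/5)²+15·(16/5)⁴)/(360·4·1000) = 3028/703125 rad
Superposition: θ = Σ θ_i = 1331167/45000000 rad ≈ 0.029581 rad

θ(16/5) = 1331167/45000000 rad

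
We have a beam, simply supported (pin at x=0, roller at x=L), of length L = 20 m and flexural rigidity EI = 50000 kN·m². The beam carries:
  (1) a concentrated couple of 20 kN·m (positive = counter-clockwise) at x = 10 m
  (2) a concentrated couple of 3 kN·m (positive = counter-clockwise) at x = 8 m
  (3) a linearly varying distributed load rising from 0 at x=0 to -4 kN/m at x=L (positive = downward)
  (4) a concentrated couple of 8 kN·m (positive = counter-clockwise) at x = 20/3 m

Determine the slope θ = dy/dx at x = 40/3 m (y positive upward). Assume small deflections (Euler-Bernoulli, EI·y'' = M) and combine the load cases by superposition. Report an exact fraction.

Load 1 — applied couple M₀=20 kN·m at a=10 m (b=L-a=10):
  θ_1 = (M₀x²/(2L)-M₀(x-a)+C₁)/EI  [x>a] with C₁=M₀(3b²-L²)/(6L)=-50/3 = (20·(40/3)²/(2·20)-20·((40/3)-10)+(-50/3))/50000 = 1/9000 rad
Load 2 — applied couple M₀=3 kN·m at a=8 m (b=L-a=12):
  θ_2 = (M₀x²/(2L)-M₀(x-a)+C₁)/EI  [x>a] with C₁=M₀(3b²-L²)/(6L)=4/5 = (3·(40/3)²/(2·20)-3·((40/3)-8)+(4/5))/50000 = -7/187500 rad
Load 3 — triangular load w₀=-4 kN/m (0→w₀ over full span):
  θ_3 = -w₀(7L⁴-30L²x²+15x⁴)/(360LEI) = -(-4)·(7·20⁴-30·20²·(40/3)²+15·(40/3)⁴)/(360·20·50000) = -182/30375 rad
Load 4 — applied couple M₀=8 kN·m at a=20/3 m (b=L-a=40/3):
  θ_4 = (M₀x²/(2L)-M₀(x-a)+C₁)/EI  [x>a] with C₁=M₀(3b²-L²)/(6L)=80/9 = (8·(40/3)²/(2·20)-8·((40/3)-(20/3))+(80/9))/50000 = -1/5625 rad
Superposition: θ = Σ θ_i = -185159/30375000 rad ≈ -0.006096 rad

θ(40/3) = -185159/30375000 rad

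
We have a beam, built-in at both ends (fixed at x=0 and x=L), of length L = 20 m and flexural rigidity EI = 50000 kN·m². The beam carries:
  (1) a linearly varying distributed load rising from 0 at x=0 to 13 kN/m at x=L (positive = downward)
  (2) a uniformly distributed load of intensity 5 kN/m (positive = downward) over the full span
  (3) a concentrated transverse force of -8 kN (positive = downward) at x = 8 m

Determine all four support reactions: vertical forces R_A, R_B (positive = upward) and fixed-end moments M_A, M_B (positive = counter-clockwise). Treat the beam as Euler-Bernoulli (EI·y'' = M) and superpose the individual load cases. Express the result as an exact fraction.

Load 1 — triangular load w₀=13 kN/m (0→w₀ over full span):
  R_A = 3w₀L/20 = 3·13·20/20 = 39 kN
  M_A = w₀L²/30 = 13·20²/30 = 520/3 kN·m
  R_B = 7w₀L/20 = 7·13·20/20 = 91 kN
  M_B = -w₀L²/20 = -13·20²/20 = -260 kN·m
Load 2 — uniform load w=5 kN/m over full span:
  R_A = wL/2 = 5·20/2 = 50 kN
  M_A = wL²/12 = 5·20²/12 = 500/3 kN·m
  R_B = wL/2 = 5·20/2 = 50 kN
  M_B = -wL²/12 = -5·20²/12 = -500/3 kN·m
Load 3 — point force P=-8 kN at a=8 m (b=L-a=12):
  R_A = Pb²(3a+b)/L³ = (-8)·12²·(3·8+12)/20³ = -648/125 kN
  M_A = Pab²/L² = (-8)·8·12²/20² = -576/25 kN·m
  R_B = Pa²(a+3b)/L³ = (-8)·8²·(8+3·12)/20³ = -352/125 kN
  M_B = -Pa²b/L² = -(-8)·8²·12/20² = 384/25 kN·m
Superposition: R_A = 10477/125 kN, M_A = 7924/25 kN·m, R_B = 17273/125 kN, M_B = -30848/75 kN·m

R_A = 10477/125 kN, M_A = 7924/25 kN·m, R_B = 17273/125 kN, M_B = -30848/75 kN·m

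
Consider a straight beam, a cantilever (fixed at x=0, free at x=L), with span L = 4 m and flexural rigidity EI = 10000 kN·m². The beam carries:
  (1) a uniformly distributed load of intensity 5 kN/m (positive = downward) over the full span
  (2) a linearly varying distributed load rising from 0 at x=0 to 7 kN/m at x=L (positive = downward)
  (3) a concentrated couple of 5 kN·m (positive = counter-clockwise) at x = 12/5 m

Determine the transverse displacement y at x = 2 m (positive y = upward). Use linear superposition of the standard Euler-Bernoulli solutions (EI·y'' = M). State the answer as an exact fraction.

y(2) = -1547/150000 m

Load 1 — uniform load w=5 kN/m over full span:
  y_1 = -wx²(x²-4Lx+6L²)/(24EI) = -5·2²·(2²-4·4·2+6·4²)/(24·10000) = -17/3000 m
Load 2 — triangular load w₀=7 kN/m (0→w₀ over full span):
  y_2 = (w₀Lx³/12-w₀L²x²/6-w₀x⁵/(120L))/EI = (7·4·2³/12-7·4²·2²/6-7·2⁵/(120·4))/10000 = -847/150000 m
Load 3 — applied couple M₀=5 kN·m at a=12/5 m (b=L-a=8/5):
  y_3 = M₀x²/(2EI)  [x≤a] = 5·2²/(2·10000) = 1/1000 m
Superposition: y = Σ y_i = -1547/150000 m ≈ -0.010313 m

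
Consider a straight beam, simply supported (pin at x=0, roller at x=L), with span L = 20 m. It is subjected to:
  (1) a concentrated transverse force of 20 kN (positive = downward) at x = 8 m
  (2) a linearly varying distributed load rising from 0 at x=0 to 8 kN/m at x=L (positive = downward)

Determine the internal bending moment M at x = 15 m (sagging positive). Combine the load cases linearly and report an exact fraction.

Load 1 — point force P=20 kN at a=8 m (b=L-a=12):
  M_1 = Pa(L-x)/L  [x>a] = 20·8·(20-15)/20 = 40 kN·m
Load 2 — triangular load w₀=8 kN/m (0→w₀ over full span):
  M_2 = w₀Lx/6 - w₀x³/(6L) = 8·20·15/6 - 8·15³/(6·20) = 175 kN·m
Superposition: M = Σ M_i = 215 kN·m ≈ 215.000000 kN·m

M(15) = 215 kN·m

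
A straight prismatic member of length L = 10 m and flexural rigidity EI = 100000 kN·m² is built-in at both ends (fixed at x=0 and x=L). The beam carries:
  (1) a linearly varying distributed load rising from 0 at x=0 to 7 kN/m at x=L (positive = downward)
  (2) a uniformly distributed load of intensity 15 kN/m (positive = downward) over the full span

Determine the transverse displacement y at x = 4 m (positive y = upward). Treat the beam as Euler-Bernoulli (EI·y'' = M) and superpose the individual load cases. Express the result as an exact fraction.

Load 1 — triangular load w₀=7 kN/m (0→w₀ over full span):
  y_1 = -w₀x²(L-x)²(x+2L)/(120LEI) = -7·4²·(10-4)²·(4+2·10)/(120·10·100000) = -63/78125 m
Load 2 — uniform load w=15 kN/m over full span:
  y_2 = -wx²(L-x)²/(24EI) = -15·4²·(10-4)²/(24·100000) = -9/2500 m
Superposition: y = Σ y_i = -1377/312500 m ≈ -0.004406 m

y(4) = -1377/312500 m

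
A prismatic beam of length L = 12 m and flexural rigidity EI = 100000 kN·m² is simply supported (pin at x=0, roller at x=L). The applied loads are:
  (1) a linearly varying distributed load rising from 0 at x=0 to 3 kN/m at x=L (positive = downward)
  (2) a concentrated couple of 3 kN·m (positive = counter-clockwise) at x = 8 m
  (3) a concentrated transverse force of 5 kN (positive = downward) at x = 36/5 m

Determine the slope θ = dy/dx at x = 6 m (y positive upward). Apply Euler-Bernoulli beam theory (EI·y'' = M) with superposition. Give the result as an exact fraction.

Load 1 — triangular load w₀=3 kN/m (0→w₀ over full span):
  θ_1 = -w₀(7L⁴-30L²x²+15x⁴)/(360LEI) = -3·(7·12⁴-30·12²·6²+15·6⁴)/(360·12·100000) = -63/1000000 rad
Load 2 — applied couple M₀=3 kN·m at a=8 m (b=L-a=4):
  θ_2 = (M₀x²/(2L)+C₁)/EI  [x≤a] with C₁=M₀(3b²-L²)/(6L)=-4 = (3·6²/(2·12)+(-4))/100000 = 1/200000 rad
Load 3 — point force P=5 kN at a=36/5 m (b=L-a=24/5):
  θ_3 = -Pb(L²-b²-3x²)/(6LEI)  [x≤a] = -5·(24/5)·(12²-(24/5)²-3·6²)/(6·12·100000) = -27/625000 rad
Superposition: θ = Σ θ_i = -253/2500000 rad ≈ -0.000101 rad

θ(6) = -253/2500000 rad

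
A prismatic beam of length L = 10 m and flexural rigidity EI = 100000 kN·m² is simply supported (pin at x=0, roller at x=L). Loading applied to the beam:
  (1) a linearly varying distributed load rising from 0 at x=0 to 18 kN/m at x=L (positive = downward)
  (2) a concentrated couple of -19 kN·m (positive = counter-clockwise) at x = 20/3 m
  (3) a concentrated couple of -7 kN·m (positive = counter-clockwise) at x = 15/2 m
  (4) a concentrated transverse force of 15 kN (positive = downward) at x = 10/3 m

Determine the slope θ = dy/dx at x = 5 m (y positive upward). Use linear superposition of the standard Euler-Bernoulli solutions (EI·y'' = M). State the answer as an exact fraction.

Load 1 — triangular load w₀=18 kN/m (0→w₀ over full span):
  θ_1 = -w₀(7L⁴-30L²x²+15x⁴)/(360LEI) = -18·(7·10⁴-30·10²·5²+15·5⁴)/(360·10·100000) = -7/32000 rad
Load 2 — applied couple M₀=-19 kN·m at a=20/3 m (b=L-a=10/3):
  θ_2 = (M₀x²/(2L)+C₁)/EI  [x≤a] with C₁=M₀(3b²-L²)/(6L)=190/9 = ((-19)·5²/(2·10)+(190/9))/100000 = -19/720000 rad
Load 3 — applied couple M₀=-7 kN·m at a=15/2 m (b=L-a=5/2):
  θ_3 = (M₀x²/(2L)+C₁)/EI  [x≤a] with C₁=M₀(3b²-L²)/(6L)=455/48 = ((-7)·5²/(2·10)+(455/48))/100000 = 7/960000 rad
Load 4 — point force P=15 kN at a=10/3 m (b=L-a=20/3):
  θ_4 = -Pa(2L²-6Lx+3x²+a²)/(6LEI)  [x>a] = -15·(10/3)·(2·10²-6·10·5+3·5²+(10/3)²)/(6·10·100000) = 1/8640 rad
Superposition: θ = Σ θ_i = -211/1728000 rad ≈ -0.000122 rad

θ(5) = -211/1728000 rad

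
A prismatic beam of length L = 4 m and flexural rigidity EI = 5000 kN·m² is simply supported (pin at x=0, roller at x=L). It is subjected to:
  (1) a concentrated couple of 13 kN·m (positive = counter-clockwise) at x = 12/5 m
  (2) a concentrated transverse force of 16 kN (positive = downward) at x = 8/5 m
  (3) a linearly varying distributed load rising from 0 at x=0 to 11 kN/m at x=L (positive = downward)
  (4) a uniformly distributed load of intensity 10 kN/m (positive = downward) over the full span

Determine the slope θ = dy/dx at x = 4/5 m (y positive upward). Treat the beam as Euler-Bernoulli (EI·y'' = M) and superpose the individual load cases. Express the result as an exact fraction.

Load 1 — applied couple M₀=13 kN·m at a=12/5 m (b=L-a=8/5):
  θ_1 = (M₀x²/(2L)+C₁)/EI  [x≤a] with C₁=M₀(3b²-L²)/(6L)=-338/75 = (13·(4/5)²/(2·4)+(-338/75))/5000 = -13/18750 rad
Load 2 — point force P=16 kN at a=8/5 m (b=L-a=12/5):
  θ_2 = -Pb(L²-b²-3x²)/(6LEI)  [x≤a] = -16·(12/5)·(4²-(12/5)²-3·(4/5)²)/(6·4·5000) = -208/78125 rad
Load 3 — triangular load w₀=11 kN/m (0→w₀ over full span):
  θ_3 = -w₀(7L⁴-30L²x²+15x⁴)/(360LEI) = -11·(7·4⁴-30·4²·(4/5)²+15·(4/5)⁴)/(360·4·5000) = -8008/3515625 rad
Load 4 — uniform load w=10 kN/m over full span:
  θ_4 = -w(L³-6Lx²+4x³)/(24EI) = -10·(4³-6·4·(4/5)²+4·(4/5)³)/(24·5000) = -66/15625 rad
Superposition: θ = Σ θ_i = -69311/7031250 rad ≈ -0.009858 rad

θ(4/5) = -69311/7031250 rad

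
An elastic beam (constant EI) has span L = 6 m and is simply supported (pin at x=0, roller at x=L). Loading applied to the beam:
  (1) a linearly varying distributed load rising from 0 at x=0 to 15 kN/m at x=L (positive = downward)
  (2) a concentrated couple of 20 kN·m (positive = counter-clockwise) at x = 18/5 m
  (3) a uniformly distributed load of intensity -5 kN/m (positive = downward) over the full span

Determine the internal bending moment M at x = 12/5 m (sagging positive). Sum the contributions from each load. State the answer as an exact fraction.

M(12/5) = 416/25 kN·m

Load 1 — triangular load w₀=15 kN/m (0→w₀ over full span):
  M_1 = w₀Lx/6 - w₀x³/(6L) = 15·6·(12/5)/6 - 15·(12/5)³/(6·6) = 756/25 kN·m
Load 2 — applied couple M₀=20 kN·m at a=18/5 m (b=L-a=12/5):
  M_2 = M₀x/L  [x≤a] = 20·(12/5)/6 = 8 kN·m
Load 3 — uniform load w=-5 kN/m over full span:
  M_3 = wx(L-x)/2 = (-5)·(12/5)·(6-(12/5))/2 = -108/5 kN·m
Superposition: M = Σ M_i = 416/25 kN·m ≈ 16.640000 kN·m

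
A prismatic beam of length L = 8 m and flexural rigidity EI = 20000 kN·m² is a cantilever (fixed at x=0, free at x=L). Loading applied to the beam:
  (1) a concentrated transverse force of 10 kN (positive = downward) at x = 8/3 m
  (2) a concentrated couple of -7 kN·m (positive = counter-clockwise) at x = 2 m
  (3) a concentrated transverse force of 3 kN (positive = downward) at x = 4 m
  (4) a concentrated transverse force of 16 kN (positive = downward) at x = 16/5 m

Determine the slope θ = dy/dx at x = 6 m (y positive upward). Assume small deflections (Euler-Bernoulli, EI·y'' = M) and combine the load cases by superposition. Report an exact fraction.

θ(6) = -17491/2250000 rad

Load 1 — point force P=10 kN at a=8/3 m (b=L-a=16/3):
  θ_1 = -Pa²/(2EI)  [x>a] = -10·(8/3)²/(2·20000) = -2/1125 rad
Load 2 — applied couple M₀=-7 kN·m at a=2 m (b=L-a=6):
  θ_2 = M₀a/EI  [x>a] = (-7)·2/20000 = -7/10000 rad
Load 3 — point force P=3 kN at a=4 m (b=L-a=4):
  θ_3 = -Pa²/(2EI)  [x>a] = -3·4²/(2·20000) = -3/2500 rad
Load 4 — point force P=16 kN at a=16/5 m (b=L-a=24/5):
  θ_4 = -Pa²/(2EI)  [x>a] = -16·(16/5)²/(2·20000) = -64/15625 rad
Superposition: θ = Σ θ_i = -17491/2250000 rad ≈ -0.007774 rad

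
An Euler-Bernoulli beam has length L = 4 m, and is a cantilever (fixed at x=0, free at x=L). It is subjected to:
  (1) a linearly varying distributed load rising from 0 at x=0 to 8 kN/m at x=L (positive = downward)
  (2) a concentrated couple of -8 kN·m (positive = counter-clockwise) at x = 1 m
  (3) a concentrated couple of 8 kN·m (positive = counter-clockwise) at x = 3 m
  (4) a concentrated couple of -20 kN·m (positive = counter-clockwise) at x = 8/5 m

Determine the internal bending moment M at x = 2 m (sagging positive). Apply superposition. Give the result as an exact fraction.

M(2) = -16/3 kN·m

Load 1 — triangular load w₀=8 kN/m (0→w₀ over full span):
  M_1 = w₀Lx/2 - w₀L²/3 - w₀x³/(6L) = 8·4·2/2 - 8·4²/3 - 8·2³/(6·4) = -40/3 kN·m
Load 2 — applied couple M₀=-8 kN·m at a=1 m (b=L-a=3):
  M_2 = 0  [x>a] = 0 kN·m
Load 3 — applied couple M₀=8 kN·m at a=3 m (b=L-a=1):
  M_3 = M₀  [x≤a] = 8 = 8 kN·m
Load 4 — applied couple M₀=-20 kN·m at a=8/5 m (b=L-a=12/5):
  M_4 = 0  [x>a] = 0 kN·m
Superposition: M = Σ M_i = -16/3 kN·m ≈ -5.333333 kN·m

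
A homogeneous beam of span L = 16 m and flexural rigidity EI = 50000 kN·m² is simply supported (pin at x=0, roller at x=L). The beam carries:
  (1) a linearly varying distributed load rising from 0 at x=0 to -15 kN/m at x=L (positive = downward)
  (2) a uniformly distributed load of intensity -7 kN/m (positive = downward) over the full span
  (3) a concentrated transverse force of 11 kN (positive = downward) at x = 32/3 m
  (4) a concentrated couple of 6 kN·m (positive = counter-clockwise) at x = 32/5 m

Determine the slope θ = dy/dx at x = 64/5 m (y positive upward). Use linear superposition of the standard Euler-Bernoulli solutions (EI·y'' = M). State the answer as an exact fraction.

θ(64/5) = -234122/6328125 rad

Load 1 — triangular load w₀=-15 kN/m (0→w₀ over full span):
  θ_1 = -w₀(7L⁴-30L²x²+15x⁴)/(360LEI) = -(-15)·(7·16⁴-30·16²·(64/5)²+15·(64/5)⁴)/(360·16·50000) = -24224/1171875 rad
Load 2 — uniform load w=-7 kN/m over full span:
  θ_2 = -w(L³-6Lx²+4x³)/(24EI) = -(-7)·(16³-6·16·(64/5)²+4·(64/5)³)/(24·50000) = -7392/390625 rad
Load 3 — point force P=11 kN at a=32/3 m (b=L-a=16/3):
  θ_3 = -Pa(2L²-6Lx+3x²+a²)/(6LEI)  [x>a] = -11·(32/3)·(2·16²-6·16·(64/5)+3·(64/5)²+(32/3)²)/(6·16·50000) = 17248/6328125 rad
Load 4 — applied couple M₀=6 kN·m at a=32/5 m (b=L-a=48/5):
  θ_4 = (M₀x²/(2L)-M₀(x-a)+C₁)/EI  [x>a] with C₁=M₀(3b²-L²)/(6L)=32/25 = (6·(64/5)²/(2·16)-6·((64/5)-(32/5))+(32/25))/50000 = -2/15625 rad
Superposition: θ = Σ θ_i = -234122/6328125 rad ≈ -0.036997 rad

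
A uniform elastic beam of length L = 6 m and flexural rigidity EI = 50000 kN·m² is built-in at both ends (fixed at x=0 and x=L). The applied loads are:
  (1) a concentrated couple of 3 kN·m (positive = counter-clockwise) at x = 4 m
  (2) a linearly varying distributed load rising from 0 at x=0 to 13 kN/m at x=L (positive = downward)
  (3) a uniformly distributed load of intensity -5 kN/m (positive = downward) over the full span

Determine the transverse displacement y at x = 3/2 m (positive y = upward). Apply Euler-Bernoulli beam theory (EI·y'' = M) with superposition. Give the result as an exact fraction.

y(3/2) = -6051/128000000 m

Load 1 — applied couple M₀=3 kN·m at a=4 m (b=L-a=2):
  y_1 = (R_Ax³/6 - M_Ax²/2)/EI  [x≤a] with R_A=2/3, M_A=1 = ((2/3)·(3/2)³/6 - 1·(3/2)²/2)/50000 = -3/200000 m
Load 2 — triangular load w₀=13 kN/m (0→w₀ over full span):
  y_2 = -w₀x²(L-x)²(x+2L)/(120LEI) = -13·(3/2)²·(6-(3/2))²·((3/2)+2·6)/(120·6·50000) = -28431/128000000 m
Load 3 — uniform load w=-5 kN/m over full span:
  y_3 = -wx²(L-x)²/(24EI) = -(-5)·(3/2)²·(6-(3/2))²/(24·50000) = 243/1280000 m
Superposition: y = Σ y_i = -6051/128000000 m ≈ -0.000047 m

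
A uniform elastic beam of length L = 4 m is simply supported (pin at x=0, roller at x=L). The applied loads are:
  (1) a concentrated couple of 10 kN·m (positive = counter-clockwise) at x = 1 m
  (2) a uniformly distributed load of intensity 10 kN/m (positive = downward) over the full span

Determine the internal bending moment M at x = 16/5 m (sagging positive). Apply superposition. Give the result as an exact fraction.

Load 1 — applied couple M₀=10 kN·m at a=1 m (b=L-a=3):
  M_1 = M₀x/L - M₀  [x>a] = 10·(16/5)/4 - 10 = -2 kN·m
Load 2 — uniform load w=10 kN/m over full span:
  M_2 = wx(L-x)/2 = 10·(16/5)·(4-(16/5))/2 = 64/5 kN·m
Superposition: M = Σ M_i = 54/5 kN·m ≈ 10.800000 kN·m

M(16/5) = 54/5 kN·m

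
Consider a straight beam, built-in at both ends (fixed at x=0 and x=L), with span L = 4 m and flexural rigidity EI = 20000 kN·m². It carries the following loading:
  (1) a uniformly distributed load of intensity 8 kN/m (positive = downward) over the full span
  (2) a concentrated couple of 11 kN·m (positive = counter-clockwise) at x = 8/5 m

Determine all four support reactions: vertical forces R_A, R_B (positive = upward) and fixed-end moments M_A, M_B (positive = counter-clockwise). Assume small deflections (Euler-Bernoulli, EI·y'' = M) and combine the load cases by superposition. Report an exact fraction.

R_A = 499/25 kN, M_A = 899/75 kN·m, R_B = 301/25 kN, M_B = -536/75 kN·m

Load 1 — uniform load w=8 kN/m over full span:
  R_A = wL/2 = 8·4/2 = 16 kN
  M_A = wL²/12 = 8·4²/12 = 32/3 kN·m
  R_B = wL/2 = 8·4/2 = 16 kN
  M_B = -wL²/12 = -8·4²/12 = -32/3 kN·m
Load 2 — applied couple M₀=11 kN·m at a=8/5 m (b=L-a=12/5):
  R_A = 6M₀ab/L³ = 6·11·(8/5)·(12/5)/4³ = 99/25 kN
  M_A = M₀b(2a-b)/L² = 11·(12/5)·(2·(8/5)-(12/5))/4² = 33/25 kN·m
  R_B = -6M₀ab/L³ = -6·11·(8/5)·(12/5)/4³ = -99/25 kN
  M_B = M₀a(2b-a)/L² = 11·(8/5)·(2·(12/5)-(8/5))/4² = 88/25 kN·m
Superposition: R_A = 499/25 kN, M_A = 899/75 kN·m, R_B = 301/25 kN, M_B = -536/75 kN·m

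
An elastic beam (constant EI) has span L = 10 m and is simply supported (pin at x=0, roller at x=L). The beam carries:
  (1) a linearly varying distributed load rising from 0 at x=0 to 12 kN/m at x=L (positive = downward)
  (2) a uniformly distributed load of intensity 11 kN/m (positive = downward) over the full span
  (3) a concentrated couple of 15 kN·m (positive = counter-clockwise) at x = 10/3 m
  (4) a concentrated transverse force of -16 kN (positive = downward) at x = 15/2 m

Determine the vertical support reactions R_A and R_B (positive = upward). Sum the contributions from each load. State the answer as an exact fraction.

Load 1 — triangular load w₀=12 kN/m (0→w₀ over full span):
  R_A = w₀L/6 = 12·10/6 = 20 kN
  R_B = w₀L/3 = 12·10/3 = 40 kN
Load 2 — uniform load w=11 kN/m over full span:
  R_A = wL/2 = 11·10/2 = 55 kN
  R_B = wL/2 = 11·10/2 = 55 kN
Load 3 — applied couple M₀=15 kN·m at a=10/3 m (b=L-a=20/3):
  R_A = M₀/L = 15/10 = 3/2 kN
  R_B = -M₀/L = -15/10 = -3/2 kN
Load 4 — point force P=-16 kN at a=15/2 m (b=L-a=5/2):
  R_A = Pb/L = (-16)·(5/2)/10 = -4 kN
  R_B = Pa/L = (-16)·(15/2)/10 = -12 kN
Superposition: R_A = 145/2 kN, R_B = 163/2 kN

R_A = 145/2 kN, R_B = 163/2 kN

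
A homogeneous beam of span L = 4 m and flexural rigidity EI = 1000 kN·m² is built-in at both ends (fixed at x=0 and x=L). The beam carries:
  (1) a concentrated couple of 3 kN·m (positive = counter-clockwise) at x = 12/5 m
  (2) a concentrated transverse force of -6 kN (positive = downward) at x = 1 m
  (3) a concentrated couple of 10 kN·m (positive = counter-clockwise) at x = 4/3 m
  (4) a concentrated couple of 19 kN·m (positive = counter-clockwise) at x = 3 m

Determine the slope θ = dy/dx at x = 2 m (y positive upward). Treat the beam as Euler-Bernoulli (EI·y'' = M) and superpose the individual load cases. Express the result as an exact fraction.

θ(2) = -529/400000 rad

Load 1 — applied couple M₀=3 kN·m at a=12/5 m (b=L-a=8/5):
  θ_1 = (R_Ax²/2 - M_Ax)/EI  [x≤a] with R_A=27/25, M_A=24/25 = ((27/25)·2²/2 - (24/25)·2)/1000 = 3/12500 rad
Load 2 — point force P=-6 kN at a=1 m (b=L-a=3):
  θ_2 = Pa²(L-x)(2bL-(3b+a)(L-x))/(2L³EI)  [x>a] = (-6)·1²·(4-2)·(2·3·4-(3·3+1)·(4-2))/(2·4³·1000) = -3/8000 rad
Load 3 — applied couple M₀=10 kN·m at a=4/3 m (b=L-a=8/3):
  θ_3 = (R_Ax²/2 - M_Ax - M₀(x-a))/EI  [x>a] with R_A=10/3, M_A=0 = ((10/3)·2²/2 - 0·2 - 10·(2-(4/3)))/1000 = 0 rad
Load 4 — applied couple M₀=19 kN·m at a=3 m (b=L-a=1):
  θ_4 = (R_Ax²/2 - M_Ax)/EI  [x≤a] with R_A=171/32, M_A=95/16 = ((171/32)·2²/2 - (95/16)·2)/1000 = -19/16000 rad
Superposition: θ = Σ θ_i = -529/400000 rad ≈ -0.001323 rad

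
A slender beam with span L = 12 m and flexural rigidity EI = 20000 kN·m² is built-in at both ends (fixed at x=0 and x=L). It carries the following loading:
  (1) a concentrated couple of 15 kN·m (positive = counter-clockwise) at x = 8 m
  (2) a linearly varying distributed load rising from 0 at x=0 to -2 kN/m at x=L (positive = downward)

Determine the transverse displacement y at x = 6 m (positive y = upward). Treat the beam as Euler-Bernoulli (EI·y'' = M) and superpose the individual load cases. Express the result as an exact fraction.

Load 1 — applied couple M₀=15 kN·m at a=8 m (b=L-a=4):
  y_1 = (R_Ax³/6 - M_Ax²/2)/EI  [x≤a] with R_A=5/3, M_A=5 = ((5/3)·6³/6 - 5·6²/2)/20000 = -3/2000 m
Load 2 — triangular load w₀=-2 kN/m (0→w₀ over full span):
  y_2 = -w₀x²(L-x)²(x+2L)/(120LEI) = -(-2)·6²·(12-6)²·(6+2·12)/(120·12·20000) = 27/10000 m
Superposition: y = Σ y_i = 3/2500 m ≈ 0.001200 m

y(6) = 3/2500 m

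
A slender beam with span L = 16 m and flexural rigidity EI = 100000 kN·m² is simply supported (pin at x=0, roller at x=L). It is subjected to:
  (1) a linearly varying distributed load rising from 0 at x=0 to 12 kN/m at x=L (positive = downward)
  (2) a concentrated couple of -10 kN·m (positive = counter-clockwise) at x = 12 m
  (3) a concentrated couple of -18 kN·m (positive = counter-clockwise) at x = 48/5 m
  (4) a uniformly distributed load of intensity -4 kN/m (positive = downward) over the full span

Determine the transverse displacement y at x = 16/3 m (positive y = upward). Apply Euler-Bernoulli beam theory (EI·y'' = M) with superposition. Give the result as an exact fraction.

y(16/3) = -434381/37968750 m

Load 1 — triangular load w₀=12 kN/m (0→w₀ over full span):
  y_1 = -w₀x(7L⁴-10L²x²+3x⁴)/(360LEI) = -12·(16/3)·(7·16⁴-10·16²·(16/3)²+3·(16/3)⁴)/(360·16·100000) = -32768/759375 m
Load 2 — applied couple M₀=-10 kN·m at a=12 m (b=L-a=4):
  y_2 = (M₀x³/(6L)+C₁x)/EI  [x≤a] with C₁=M₀(3b²-L²)/(6L)=65/3 = ((-10)·(16/3)³/(6·16)+(65/3)·(16/3))/100000 = 101/101250 m
Load 3 — applied couple M₀=-18 kN·m at a=48/5 m (b=L-a=32/5):
  y_3 = (M₀x³/(6L)+C₁x)/EI  [x≤a] with C₁=M₀(3b²-L²)/(6L)=624/25 = ((-18)·(16/3)³/(6·16)+(624/25)·(16/3))/100000 = 736/703125 m
Load 4 — uniform load w=-4 kN/m over full span:
  y_4 = -wx(L³-2Lx²+x³)/(24EI) = -(-4)·(16/3)·(16³-2·16·(16/3)²+(16/3)³)/(24·100000) = 22528/759375 m
Superposition: y = Σ y_i = -434381/37968750 m ≈ -0.011440 m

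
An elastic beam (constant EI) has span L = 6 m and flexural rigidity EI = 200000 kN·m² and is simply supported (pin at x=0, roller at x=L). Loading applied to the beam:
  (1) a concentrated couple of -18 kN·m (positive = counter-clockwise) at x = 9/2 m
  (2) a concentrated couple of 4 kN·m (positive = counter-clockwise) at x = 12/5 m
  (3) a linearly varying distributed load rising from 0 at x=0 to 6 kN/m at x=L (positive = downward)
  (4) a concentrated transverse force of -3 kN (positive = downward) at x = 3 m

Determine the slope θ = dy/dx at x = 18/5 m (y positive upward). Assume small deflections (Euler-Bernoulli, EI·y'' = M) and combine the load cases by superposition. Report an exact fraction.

θ(18/5) = -3617/1000000000 rad

Load 1 — applied couple M₀=-18 kN·m at a=9/2 m (b=L-a=3/2):
  θ_1 = (M₀x²/(2L)+C₁)/EI  [x≤a] with C₁=M₀(3b²-L²)/(6L)=117/8 = ((-18)·(18/5)²/(2·6)+(117/8))/200000 = -963/40000000 rad
Load 2 — applied couple M₀=4 kN·m at a=12/5 m (b=L-a=18/5):
  θ_2 = (M₀x²/(2L)-M₀(x-a)+C₁)/EI  [x>a] with C₁=M₀(3b²-L²)/(6L)=8/25 = (4·(18/5)²/(2·6)-4·((18/5)-(12/5))+(8/25))/200000 = -1/1250000 rad
Load 3 — triangular load w₀=6 kN/m (0→w₀ over full span):
  θ_3 = -w₀(7L⁴-30L²x²+15x⁴)/(360LEI) = -6·(7·6⁴-30·6²·(18/5)²+15·(18/5)⁴)/(360·6·200000) = 261/7812500 rad
Load 4 — point force P=-3 kN at a=3 m (b=L-a=3):
  θ_4 = -Pa(2L²-6Lx+3x²+a²)/(6LEI)  [x>a] = -(-3)·3·(2·6²-6·6·(18/5)+3·(18/5)²+3²)/(6·6·200000) = -243/20000000 rad
Superposition: θ = Σ θ_i = -3617/1000000000 rad ≈ -0.000004 rad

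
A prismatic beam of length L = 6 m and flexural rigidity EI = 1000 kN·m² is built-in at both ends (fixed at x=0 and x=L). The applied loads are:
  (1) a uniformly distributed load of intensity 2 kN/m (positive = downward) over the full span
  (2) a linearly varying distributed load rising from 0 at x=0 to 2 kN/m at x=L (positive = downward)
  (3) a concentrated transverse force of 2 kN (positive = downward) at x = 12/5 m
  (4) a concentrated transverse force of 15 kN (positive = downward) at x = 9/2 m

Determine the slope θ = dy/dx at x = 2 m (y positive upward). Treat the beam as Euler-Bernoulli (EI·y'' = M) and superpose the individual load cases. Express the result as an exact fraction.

θ(2) = -39163/4500000 rad

Load 1 — uniform load w=2 kN/m over full span:
  θ_1 = -wx(L-x)(L-2x)/(12EI) = -2·2·(6-2)·(6-2·2)/(12·1000) = -1/375 rad
Load 2 — triangular load w₀=2 kN/m (0→w₀ over full span):
  θ_2 = -w₀(2x(L-x)(L-2x)(x+2L)+x²(L-x)²)/(120LEI) = -2·(2·2·(6-2)·(6-2·2)·(2+2·6)+2²·(6-2)²)/(120·6·1000) = -8/5625 rad
Load 3 — point force P=2 kN at a=12/5 m (b=L-a=18/5):
  θ_3 = -Pb²x(2aL-(3a+b)x)/(2L³EI)  [x≤a] = -2·(18/5)²·2·(2·(12/5)·6-(3·(12/5)+(18/5))·2)/(2·6³·1000) = -27/31250 rad
Load 4 — point force P=15 kN at a=9/2 m (b=L-a=3/2):
  θ_4 = -Pb²x(2aL-(3a+b)x)/(2L³EI)  [x≤a] = -15·(3/2)²·2·(2·(9/2)·6-(3·(9/2)+(3/2))·2)/(2·6³·1000) = -3/800 rad
Superposition: θ = Σ θ_i = -39163/4500000 rad ≈ -0.008703 rad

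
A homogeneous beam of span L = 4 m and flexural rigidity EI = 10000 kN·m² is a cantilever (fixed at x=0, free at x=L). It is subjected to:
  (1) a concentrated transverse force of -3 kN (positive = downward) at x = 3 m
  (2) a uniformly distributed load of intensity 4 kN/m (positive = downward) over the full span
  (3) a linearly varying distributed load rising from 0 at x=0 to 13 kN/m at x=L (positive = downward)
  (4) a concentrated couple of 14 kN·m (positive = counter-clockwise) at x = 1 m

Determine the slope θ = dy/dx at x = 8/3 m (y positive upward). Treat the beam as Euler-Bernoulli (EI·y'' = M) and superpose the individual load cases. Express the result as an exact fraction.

θ(8/3) = -2747/243000 rad

Load 1 — point force P=-3 kN at a=3 m (b=L-a=1):
  θ_1 = -Px(2a-x)/(2EI)  [x≤a] = -(-3)·(8/3)·(2·3-(8/3))/(2·10000) = 1/750 rad
Load 2 — uniform load w=4 kN/m over full span:
  θ_2 = -wx(x²-3Lx+3L²)/(6EI) = -4·(8/3)·((8/3)²-3·4·(8/3)+3·4²)/(6·10000) = -208/50625 rad
Load 3 — triangular load w₀=13 kN/m (0→w₀ over full span):
  θ_3 = (w₀Lx²/4-w₀L²x/3-w₀x⁴/(24L))/EI = (13·4·(8/3)²/4-13·4²·(8/3)/3-13·(8/3)⁴/(24·4))/10000 = -1508/151875 rad
Load 4 — applied couple M₀=14 kN·m at a=1 m (b=L-a=3):
  θ_4 = M₀a/EI  [x>a] = 14·1/10000 = 7/5000 rad
Superposition: θ = Σ θ_i = -2747/243000 rad ≈ -0.011305 rad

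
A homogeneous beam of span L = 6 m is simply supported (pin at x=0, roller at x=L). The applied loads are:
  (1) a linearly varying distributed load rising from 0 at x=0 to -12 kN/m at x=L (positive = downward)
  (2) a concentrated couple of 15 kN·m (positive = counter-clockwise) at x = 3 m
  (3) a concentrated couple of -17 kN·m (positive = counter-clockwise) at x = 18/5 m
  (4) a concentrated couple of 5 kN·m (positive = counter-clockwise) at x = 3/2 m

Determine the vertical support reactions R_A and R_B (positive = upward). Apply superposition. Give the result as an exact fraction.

Load 1 — triangular load w₀=-12 kN/m (0→w₀ over full span):
  R_A = w₀L/6 = (-12)·6/6 = -12 kN
  R_B = w₀L/3 = (-12)·6/3 = -24 kN
Load 2 — applied couple M₀=15 kN·m at a=3 m (b=L-a=3):
  R_A = M₀/L = 15/6 = 5/2 kN
  R_B = -M₀/L = -15/6 = -5/2 kN
Load 3 — applied couple M₀=-17 kN·m at a=18/5 m (b=L-a=12/5):
  R_A = M₀/L = (-17)/6 = -17/6 kN
  R_B = -M₀/L = -(-17)/6 = 17/6 kN
Load 4 — applied couple M₀=5 kN·m at a=3/2 m (b=L-a=9/2):
  R_A = M₀/L = 5/6 kN
  R_B = -M₀/L = -5/6 kN
Superposition: R_A = -23/2 kN, R_B = -49/2 kN

R_A = -23/2 kN, R_B = -49/2 kN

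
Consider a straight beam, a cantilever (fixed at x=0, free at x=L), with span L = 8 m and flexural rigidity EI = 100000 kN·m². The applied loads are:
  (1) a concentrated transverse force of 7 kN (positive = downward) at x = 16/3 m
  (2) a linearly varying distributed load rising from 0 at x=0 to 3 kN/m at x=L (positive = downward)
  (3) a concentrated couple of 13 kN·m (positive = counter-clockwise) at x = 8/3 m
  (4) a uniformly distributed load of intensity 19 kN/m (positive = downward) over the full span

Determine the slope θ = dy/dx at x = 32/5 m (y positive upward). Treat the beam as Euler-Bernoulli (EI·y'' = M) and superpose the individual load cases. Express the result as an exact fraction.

θ(32/5) = -1310137/70312500 rad

Load 1 — point force P=7 kN at a=16/3 m (b=L-a=8/3):
  θ_1 = -Pa²/(2EI)  [x>a] = -7·(16/3)²/(2·100000) = -28/28125 rad
Load 2 — triangular load w₀=3 kN/m (0→w₀ over full span):
  θ_2 = (w₀Lx²/4-w₀L²x/3-w₀x⁴/(24L))/EI = (3·8·(32/5)²/4-3·8²·(32/5)/3-3·(32/5)⁴/(24·8))/100000 = -3712/1953125 rad
Load 3 — applied couple M₀=13 kN·m at a=8/3 m (b=L-a=16/3):
  θ_3 = M₀a/EI  [x>a] = 13·(8/3)/100000 = 13/37500 rad
Load 4 — uniform load w=19 kN/m over full span:
  θ_4 = -wx(x²-3Lx+3L²)/(6EI) = -19·(32/5)·((32/5)²-3·8·(32/5)+3·8²)/(6·100000) = -18848/1171875 rad
Superposition: θ = Σ θ_i = -1310137/70312500 rad ≈ -0.018633 rad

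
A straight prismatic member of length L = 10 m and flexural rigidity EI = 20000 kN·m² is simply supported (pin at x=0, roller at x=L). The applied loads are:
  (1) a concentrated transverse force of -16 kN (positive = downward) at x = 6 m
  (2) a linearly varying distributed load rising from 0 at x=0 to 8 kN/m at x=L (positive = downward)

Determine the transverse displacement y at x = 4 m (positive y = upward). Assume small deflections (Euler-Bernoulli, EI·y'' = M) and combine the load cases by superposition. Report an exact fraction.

y(4) = -461/46875 m

Load 1 — point force P=-16 kN at a=6 m (b=L-a=4):
  y_1 = -Pbx(L²-b²-x²)/(6LEI)  [x≤a] = -(-16)·4·4·(10²-4²-4²)/(6·10·20000) = 136/9375 m
Load 2 — triangular load w₀=8 kN/m (0→w₀ over full span):
  y_2 = -w₀x(7L⁴-10L²x²+3x⁴)/(360LEI) = -8·4·(7·10⁴-10·10²·4²+3·4⁴)/(360·10·20000) = -1141/46875 m
Superposition: y = Σ y_i = -461/46875 m ≈ -0.009835 m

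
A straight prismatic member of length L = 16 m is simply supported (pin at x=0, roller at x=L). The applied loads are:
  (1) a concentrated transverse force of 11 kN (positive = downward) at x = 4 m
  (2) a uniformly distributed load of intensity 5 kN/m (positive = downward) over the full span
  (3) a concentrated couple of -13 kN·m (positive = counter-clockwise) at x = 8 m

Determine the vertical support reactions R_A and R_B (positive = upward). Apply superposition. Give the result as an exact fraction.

Load 1 — point force P=11 kN at a=4 m (b=L-a=12):
  R_A = Pb/L = 11·12/16 = 33/4 kN
  R_B = Pa/L = 11·4/16 = 11/4 kN
Load 2 — uniform load w=5 kN/m over full span:
  R_A = wL/2 = 5·16/2 = 40 kN
  R_B = wL/2 = 5·16/2 = 40 kN
Load 3 — applied couple M₀=-13 kN·m at a=8 m (b=L-a=8):
  R_A = M₀/L = (-13)/16 = -13/16 kN
  R_B = -M₀/L = -(-13)/16 = 13/16 kN
Superposition: R_A = 759/16 kN, R_B = 697/16 kN

R_A = 759/16 kN, R_B = 697/16 kN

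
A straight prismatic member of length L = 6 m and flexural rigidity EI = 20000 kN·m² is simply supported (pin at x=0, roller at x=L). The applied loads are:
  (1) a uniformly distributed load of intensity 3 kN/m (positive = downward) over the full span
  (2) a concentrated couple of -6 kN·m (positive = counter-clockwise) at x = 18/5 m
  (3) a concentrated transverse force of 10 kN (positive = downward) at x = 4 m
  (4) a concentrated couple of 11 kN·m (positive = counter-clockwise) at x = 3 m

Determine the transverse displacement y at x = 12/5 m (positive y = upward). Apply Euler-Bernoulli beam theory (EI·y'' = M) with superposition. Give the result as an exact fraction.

y(12/5) = -150731/37500000 m

Load 1 — uniform load w=3 kN/m over full span:
  y_1 = -wx(L³-2Lx²+x³)/(24EI) = -3·(12/5)·(6³-2·6·(12/5)²+(12/5)³)/(24·20000) = -7533/3125000 m
Load 2 — applied couple M₀=-6 kN·m at a=18/5 m (b=L-a=12/5):
  y_2 = (M₀x³/(6L)+C₁x)/EI  [x≤a] with C₁=M₀(3b²-L²)/(6L)=78/25 = ((-6)·(12/5)³/(6·6)+(78/25)·(12/5))/20000 = 81/312500 m
Load 3 — point force P=10 kN at a=4 m (b=L-a=2):
  y_3 = -Pbx(L²-b²-x²)/(6LEI)  [x≤a] = -10·2·(12/5)·(6²-2²-(12/5)²)/(6·6·20000) = -82/46875 m
Load 4 — applied couple M₀=11 kN·m at a=3 m (b=L-a=3):
  y_4 = (M₀x³/(6L)+C₁x)/EI  [x≤a] with C₁=M₀(3b²-L²)/(6L)=-11/4 = (11·(12/5)³/(6·6)+(-11/4)·(12/5))/20000 = -297/2500000 m
Superposition: y = Σ y_i = -150731/37500000 m ≈ -0.004019 m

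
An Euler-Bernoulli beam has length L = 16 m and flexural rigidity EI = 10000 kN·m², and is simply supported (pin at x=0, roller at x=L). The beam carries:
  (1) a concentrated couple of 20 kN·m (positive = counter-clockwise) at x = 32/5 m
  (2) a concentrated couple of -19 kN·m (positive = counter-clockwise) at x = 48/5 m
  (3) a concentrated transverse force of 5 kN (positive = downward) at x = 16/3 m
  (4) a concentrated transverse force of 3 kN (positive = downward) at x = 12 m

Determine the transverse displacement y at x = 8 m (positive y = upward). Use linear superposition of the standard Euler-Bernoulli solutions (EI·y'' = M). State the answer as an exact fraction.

y(8) = -39844/1265625 m

Load 1 — applied couple M₀=20 kN·m at a=32/5 m (b=L-a=48/5):
  y_1 = (M₀x³/(6L)-M₀(x-a)²/2+C₁x)/EI  [x>a] with C₁=M₀(3b²-L²)/(6L)=64/15 = (20·8³/(6·16)-20·(8-(32/5))²/2+(64/15)·8)/10000 = 36/3125 m
Load 2 — applied couple M₀=-19 kN·m at a=48/5 m (b=L-a=32/5):
  y_2 = (M₀x³/(6L)+C₁x)/EI  [x≤a] with C₁=M₀(3b²-L²)/(6L)=1976/75 = ((-19)·8³/(6·16)+(1976/75)·8)/10000 = 171/15625 m
Load 3 — point force P=5 kN at a=16/3 m (b=L-a=32/3):
  y_3 = -Pa(L-x)(2Lx-a²-x²)/(6LEI)  [x>a] = -5·(16/3)·(16-8)·(2·16·8-(16/3)²-8²)/(6·16·10000) = -368/10125 m
Load 4 — point force P=3 kN at a=12 m (b=L-a=4):
  y_4 = -Pbx(L²-b²-x²)/(6LEI)  [x≤a] = -3·4·8·(16²-4²-8²)/(6·16·10000) = -11/625 m
Superposition: y = Σ y_i = -39844/1265625 m ≈ -0.031482 m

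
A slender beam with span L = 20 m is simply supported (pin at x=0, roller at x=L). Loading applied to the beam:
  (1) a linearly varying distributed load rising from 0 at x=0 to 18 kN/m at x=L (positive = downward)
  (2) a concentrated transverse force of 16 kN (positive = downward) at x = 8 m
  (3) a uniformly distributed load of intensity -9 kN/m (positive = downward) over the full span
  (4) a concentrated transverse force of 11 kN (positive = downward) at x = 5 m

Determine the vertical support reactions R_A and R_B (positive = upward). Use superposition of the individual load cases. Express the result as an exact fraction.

Load 1 — triangular load w₀=18 kN/m (0→w₀ over full span):
  R_A = w₀L/6 = 18·20/6 = 60 kN
  R_B = w₀L/3 = 18·20/3 = 120 kN
Load 2 — point force P=16 kN at a=8 m (b=L-a=12):
  R_A = Pb/L = 16·12/20 = 48/5 kN
  R_B = Pa/L = 16·8/20 = 32/5 kN
Load 3 — uniform load w=-9 kN/m over full span:
  R_A = wL/2 = (-9)·20/2 = -90 kN
  R_B = wL/2 = (-9)·20/2 = -90 kN
Load 4 — point force P=11 kN at a=5 m (b=L-a=15):
  R_A = Pb/L = 11·15/20 = 33/4 kN
  R_B = Pa/L = 11·5/20 = 11/4 kN
Superposition: R_A = -243/20 kN, R_B = 783/20 kN

R_A = -243/20 kN, R_B = 783/20 kN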